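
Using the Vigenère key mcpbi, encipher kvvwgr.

Repeat the key across the message: mcpbim
k(10)+m(12): 22 → w
v(21)+c(2): 23 → x
v(21)+p(15): 36≡10 → k
w(22)+b(1): 23 → x
g(6)+i(8): 14 → o
r(17)+m(12): 29≡3 → d

wxkxod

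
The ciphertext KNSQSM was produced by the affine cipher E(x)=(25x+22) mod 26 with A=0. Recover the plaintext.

The inverse of 25 mod 26 is 25, since 25·25=625≡1. Apply D(y)=25·(y−22) mod 26:
K(10): 25·(10−22)=-300≡12 → M
N(13): 25·(13−22)=-225≡9 → J
S(18): 25·(18−22)=-100≡4 → E
Q(16): 25·(16−22)=-150≡6 → G
S(18): 25·(18−22)=-100≡4 → E
M(12): 25·(12−22)=-250≡10 → K

MJEGEK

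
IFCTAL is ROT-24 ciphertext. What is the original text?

I(8): 8−24=-16≡10 → K
F(5): 5−24=-19≡7 → H
C(2): 2−24=-22≡4 → E
T(19): 19−24=-5≡21 → V
A(0): 0−24=-24≡2 → C
L(11): 11−24=-13≡13 → N

KHEVCN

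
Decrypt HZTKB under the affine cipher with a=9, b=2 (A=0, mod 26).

The inverse of 9 mod 26 is 3, since 9·3=27≡1. Apply D(y)=3·(y−2) mod 26:
H(7): 3·(7−2)=15 → P
Z(25): 3·(25−2)=69≡17 → R
T(19): 3·(19−2)=51≡25 → Z
K(10): 3·(10−2)=24 → Y
B(1): 3·(1−2)=-3≡23 → X

PRZYX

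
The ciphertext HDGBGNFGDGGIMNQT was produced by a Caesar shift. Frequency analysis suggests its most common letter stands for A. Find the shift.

The most frequent ciphertext letter is G (appears 5 times).
G is position 6; A is position 0.
Shift = 6.

6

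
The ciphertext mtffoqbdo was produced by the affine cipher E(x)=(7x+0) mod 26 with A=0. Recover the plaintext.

The inverse of 7 mod 26 is 15, since 7·15=105≡1. Apply D(y)=15·(y−0) mod 26:
m(12): 15·(12−0)=180≡24 → y
t(19): 15·(19−0)=285≡25 → z
f(5): 15·(5−0)=75≡23 → x
f(5): 15·(5−0)=75≡23 → x
o(14): 15·(14−0)=210≡2 → c
q(16): 15·(16−0)=240≡6 → g
b(1): 15·(1−0)=15 → p
d(3): 15·(3−0)=45≡19 → t
o(14): 15·(14−0)=210≡2 → c

yzxxcgptc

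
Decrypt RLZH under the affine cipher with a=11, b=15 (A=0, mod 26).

The inverse of 11 mod 26 is 19, since 11·19=209≡1. Apply D(y)=19·(y−15) mod 26:
R(17): 19·(17−15)=38≡12 → M
L(11): 19·(11−15)=-76≡2 → C
Z(25): 19·(25−15)=190≡8 → I
H(7): 19·(7−15)=-152≡4 → E

MCIE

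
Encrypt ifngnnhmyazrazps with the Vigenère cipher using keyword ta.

bfgggnamrasrtzis

Repeat the key across the message: tatatatatatatata
i(8)+t(19): 27≡1 → b
f(5)+a(0): 5 → f
n(13)+t(19): 32≡6 → g
g(6)+a(0): 6 → g
n(13)+t(19): 32≡6 → g
n(13)+a(0): 13 → n
h(7)+t(19): 26≡0 → a
m(12)+a(0): 12 → m
y(24)+t(19): 43≡17 → r
a(0)+a(0): 0 → a
z(25)+t(19): 44≡18 → s
r(17)+a(0): 17 → r
a(0)+t(19): 19 → t
z(25)+a(0): 25 → z
p(15)+t(19): 34≡8 → i
s(18)+a(0): 18 → s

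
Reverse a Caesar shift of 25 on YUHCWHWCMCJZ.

Y(24): 24−25=-1≡25 → Z
U(20): 20−25=-5≡21 → V
H(7): 7−25=-18≡8 → I
C(2): 2−25=-23≡3 → D
W(22): 22−25=-3≡23 → X
H(7): 7−25=-18≡8 → I
W(22): 22−25=-3≡23 → X
C(2): 2−25=-23≡3 → D
M(12): 12−25=-13≡13 → N
C(2): 2−25=-23≡3 → D
J(9): 9−25=-16≡10 → K
Z(25): 25−25=0 → A

ZVIDXIXDNDKA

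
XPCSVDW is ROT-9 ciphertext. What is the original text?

X(23): 23−9=14 → O
P(15): 15−9=6 → G
C(2): 2−9=-7≡19 → T
S(18): 18−9=9 → J
V(21): 21−9=12 → M
D(3): 3−9=-6≡20 → U
W(22): 22−9=13 → N

OGTJMUN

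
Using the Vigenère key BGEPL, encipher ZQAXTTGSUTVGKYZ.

Repeat the key across the message: BGEPLBGEPLBGEPL
Z(25)+B(1): 26≡0 → A
Q(16)+G(6): 22 → W
A(0)+E(4): 4 → E
X(23)+P(15): 38≡12 → M
T(19)+L(11): 30≡4 → E
T(19)+B(1): 20 → U
G(6)+G(6): 12 → M
S(18)+E(4): 22 → W
U(20)+P(15): 35≡9 → J
T(19)+L(11): 30≡4 → E
V(21)+B(1): 22 → W
G(6)+G(6): 12 → M
K(10)+E(4): 14 → O
Y(24)+P(15): 39≡13 → N
Z(25)+L(11): 36≡10 → K

AWEMEUMWJEWMONK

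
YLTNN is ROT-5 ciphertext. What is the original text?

TGOII

Y(24): 24−5=19 → T
L(11): 11−5=6 → G
T(19): 19−5=14 → O
N(13): 13−5=8 → I
N(13): 13−5=8 → I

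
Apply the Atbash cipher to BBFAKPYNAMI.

B(1) → Y(24)
B(1) → Y(24)
F(5) → U(20)
A(0) → Z(25)
K(10) → P(15)
P(15) → K(10)
Y(24) → B(1)
N(13) → M(12)
A(0) → Z(25)
M(12) → N(13)
I(8) → R(17)

YYUZPKBMZNR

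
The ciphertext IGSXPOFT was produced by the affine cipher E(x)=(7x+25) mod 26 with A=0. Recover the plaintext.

The inverse of 7 mod 26 is 15, since 7·15=105≡1. Apply D(y)=15·(y−25) mod 26:
I(8): 15·(8−25)=-255≡5 → F
G(6): 15·(6−25)=-285≡1 → B
S(18): 15·(18−25)=-105≡25 → Z
X(23): 15·(23−25)=-30≡22 → W
P(15): 15·(15−25)=-150≡6 → G
O(14): 15·(14−25)=-165≡17 → R
F(5): 15·(5−25)=-300≡12 → M
T(19): 15·(19−25)=-90≡14 → O

FBZWGRMO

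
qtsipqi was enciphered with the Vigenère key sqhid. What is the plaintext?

ydlamys

Repeat the key across the ciphertext: sqhidsq
q(16)−s(18): -2≡24 → y
t(19)−q(16): 3 → d
s(18)−h(7): 11 → l
i(8)−i(8): 0 → a
p(15)−d(3): 12 → m
q(16)−s(18): -2≡24 → y
i(8)−q(16): -8≡18 → s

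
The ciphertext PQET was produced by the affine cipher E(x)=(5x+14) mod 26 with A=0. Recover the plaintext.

The inverse of 5 mod 26 is 21, since 5·21=105≡1. Apply D(y)=21·(y−14) mod 26:
P(15): 21·(15−14)=21 → V
Q(16): 21·(16−14)=42≡16 → Q
E(4): 21·(4−14)=-210≡24 → Y
T(19): 21·(19−14)=105≡1 → B

VQYB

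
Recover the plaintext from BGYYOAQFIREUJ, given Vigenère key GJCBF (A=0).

VXWXJUHDHMYLH

Repeat the key across the ciphertext: GJCBFGJCBFGJC
B(1)−G(6): -5≡21 → V
G(6)−J(9): -3≡23 → X
Y(24)−C(2): 22 → W
Y(24)−B(1): 23 → X
O(14)−F(5): 9 → J
A(0)−G(6): -6≡20 → U
Q(16)−J(9): 7 → H
F(5)−C(2): 3 → D
I(8)−B(1): 7 → H
R(17)−F(5): 12 → M
E(4)−G(6): -2≡24 → Y
U(20)−J(9): 11 → L
J(9)−C(2): 7 → H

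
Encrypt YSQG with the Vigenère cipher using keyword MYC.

KQSS

Repeat the key across the message: MYCM
Y(24)+M(12): 36≡10 → K
S(18)+Y(24): 42≡16 → Q
Q(16)+C(2): 18 → S
G(6)+M(12): 18 → S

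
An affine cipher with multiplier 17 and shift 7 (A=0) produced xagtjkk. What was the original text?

The inverse of 17 mod 26 is 23, since 17·23=391≡1. Apply D(y)=23·(y−7) mod 26:
x(23): 23·(23−7)=368≡4 → e
a(0): 23·(0−7)=-161≡21 → v
g(6): 23·(6−7)=-23≡3 → d
t(19): 23·(19−7)=276≡16 → q
j(9): 23·(9−7)=46≡20 → u
k(10): 23·(10−7)=69≡17 → r
k(10): 23·(10−7)=69≡17 → r

evdqurr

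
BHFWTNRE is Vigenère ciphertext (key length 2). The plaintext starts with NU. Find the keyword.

ON

Subtract each crib letter from the matching ciphertext letter (mod 26):
B(1)−N(13)=-12≡14 → O
H(7)−U(20)=-13≡13 → N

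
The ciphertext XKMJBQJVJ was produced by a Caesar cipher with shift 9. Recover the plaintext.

X(23): 23−9=14 → O
K(10): 10−9=1 → B
M(12): 12−9=3 → D
J(9): 9−9=0 → A
B(1): 1−9=-8≡18 → S
Q(16): 16−9=7 → H
J(9): 9−9=0 → A
V(21): 21−9=12 → M
J(9): 9−9=0 → A

OBDASHAMA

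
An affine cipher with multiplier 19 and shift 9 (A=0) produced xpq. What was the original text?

The inverse of 19 mod 26 is 11, since 19·11=209≡1. Apply D(y)=11·(y−9) mod 26:
x(23): 11·(23−9)=154≡24 → y
p(15): 11·(15−9)=66≡14 → o
q(16): 11·(16−9)=77≡25 → z

yoz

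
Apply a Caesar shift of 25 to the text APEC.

ZODB

A(0): 0+25=25 → Z
P(15): 15+25=40≡14 → O
E(4): 4+25=29≡3 → D
C(2): 2+25=27≡1 → B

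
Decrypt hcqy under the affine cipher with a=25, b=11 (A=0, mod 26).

The inverse of 25 mod 26 is 25, since 25·25=625≡1. Apply D(y)=25·(y−11) mod 26:
h(7): 25·(7−11)=-100≡4 → e
c(2): 25·(2−11)=-225≡9 → j
q(16): 25·(16−11)=125≡21 → v
y(24): 25·(24−11)=325≡13 → n

ejvn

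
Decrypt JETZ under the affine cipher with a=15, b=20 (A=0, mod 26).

BSTJ

The inverse of 15 mod 26 is 7, since 15·7=105≡1. Apply D(y)=7·(y−20) mod 26:
J(9): 7·(9−20)=-77≡1 → B
E(4): 7·(4−20)=-112≡18 → S
T(19): 7·(19−20)=-7≡19 → T
Z(25): 7·(25−20)=35≡9 → J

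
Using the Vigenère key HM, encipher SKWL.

Repeat the key across the message: HMHM
S(18)+H(7): 25 → Z
K(10)+M(12): 22 → W
W(22)+H(7): 29≡3 → D
L(11)+M(12): 23 → X

ZWDX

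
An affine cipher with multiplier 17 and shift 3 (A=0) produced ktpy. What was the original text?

feqp

The inverse of 17 mod 26 is 23, since 17·23=391≡1. Apply D(y)=23·(y−3) mod 26:
k(10): 23·(10−3)=161≡5 → f
t(19): 23·(19−3)=368≡4 → e
p(15): 23·(15−3)=276≡16 → q
y(24): 23·(24−3)=483≡15 → p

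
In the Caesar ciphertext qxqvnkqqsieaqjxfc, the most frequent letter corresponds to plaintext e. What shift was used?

The most frequent ciphertext letter is q (appears 5 times).
q is position 16; e is position 4.
Shift = 12.

12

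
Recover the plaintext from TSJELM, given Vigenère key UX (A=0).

ZVPHRP

Repeat the key across the ciphertext: UXUXUX
T(19)−U(20): -1≡25 → Z
S(18)−X(23): -5≡21 → V
J(9)−U(20): -11≡15 → P
E(4)−X(23): -19≡7 → H
L(11)−U(20): -9≡17 → R
M(12)−X(23): -11≡15 → P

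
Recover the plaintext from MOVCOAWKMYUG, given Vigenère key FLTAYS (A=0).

HDCCQIRZTYWO

Repeat the key across the ciphertext: FLTAYSFLTAYS
M(12)−F(5): 7 → H
O(14)−L(11): 3 → D
V(21)−T(19): 2 → C
C(2)−A(0): 2 → C
O(14)−Y(24): -10≡16 → Q
A(0)−S(18): -18≡8 → I
W(22)−F(5): 17 → R
K(10)−L(11): -1≡25 → Z
M(12)−T(19): -7≡19 → T
Y(24)−A(0): 24 → Y
U(20)−Y(24): -4≡22 → W
G(6)−S(18): -12≡14 → O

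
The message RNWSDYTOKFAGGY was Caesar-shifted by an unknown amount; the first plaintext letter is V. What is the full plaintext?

From the crib: R(17)−V(21)=-4≡22, so the shift is 22.
Subtract 22 from each ciphertext letter:
R(17): 17−22=-5≡21 → V
N(13): 13−22=-9≡17 → R
W(22): 22−22=0 → A
S(18): 18−22=-4≡22 → W
D(3): 3−22=-19≡7 → H
Y(24): 24−22=2 → C
T(19): 19−22=-3≡23 → X
O(14): 14−22=-8≡18 → S
K(10): 10−22=-12≡14 → O
F(5): 5−22=-17≡9 → J
A(0): 0−22=-22≡4 → E
G(6): 6−22=-16≡10 → K
G(6): 6−22=-16≡10 → K
Y(24): 24−22=2 → C

VRAWHCXSOJEKKC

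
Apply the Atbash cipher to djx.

wqc

d(3) → w(22)
j(9) → q(16)
x(23) → c(2)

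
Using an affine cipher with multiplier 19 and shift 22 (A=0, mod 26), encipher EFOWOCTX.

E(4): 19·4+22=98≡20 → U
F(5): 19·5+22=117≡13 → N
O(14): 19·14+22=288≡2 → C
W(22): 19·22+22=440≡24 → Y
O(14): 19·14+22=288≡2 → C
C(2): 19·2+22=60≡8 → I
T(19): 19·19+22=383≡19 → T
X(23): 19·23+22=459≡17 → R

UNCYCITR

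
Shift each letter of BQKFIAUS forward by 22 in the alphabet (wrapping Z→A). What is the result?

B(1): 1+22=23 → X
Q(16): 16+22=38≡12 → M
K(10): 10+22=32≡6 → G
F(5): 5+22=27≡1 → B
I(8): 8+22=30≡4 → E
A(0): 0+22=22 → W
U(20): 20+22=42≡16 → Q
S(18): 18+22=40≡14 → O

XMGBEWQO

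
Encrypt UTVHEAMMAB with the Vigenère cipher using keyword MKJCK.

Repeat the key across the message: MKJCKMKJCK
U(20)+M(12): 32≡6 → G
T(19)+K(10): 29≡3 → D
V(21)+J(9): 30≡4 → E
H(7)+C(2): 9 → J
E(4)+K(10): 14 → O
A(0)+M(12): 12 → M
M(12)+K(10): 22 → W
M(12)+J(9): 21 → V
A(0)+C(2): 2 → C
B(1)+K(10): 11 → L

GDEJOMWVCL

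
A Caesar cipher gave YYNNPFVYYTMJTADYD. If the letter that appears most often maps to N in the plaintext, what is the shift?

The most frequent ciphertext letter is Y (appears 5 times).
Y is position 24; N is position 13.
Shift = 11.

11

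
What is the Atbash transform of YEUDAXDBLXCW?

Y(24) → B(1)
E(4) → V(21)
U(20) → F(5)
D(3) → W(22)
A(0) → Z(25)
X(23) → C(2)
D(3) → W(22)
B(1) → Y(24)
L(11) → O(14)
X(23) → C(2)
C(2) → X(23)
W(22) → D(3)

BVFWZCWYOCXD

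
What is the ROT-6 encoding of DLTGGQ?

JRZMMW

D(3): 3+6=9 → J
L(11): 11+6=17 → R
T(19): 19+6=25 → Z
G(6): 6+6=12 → M
G(6): 6+6=12 → M
Q(16): 16+6=22 → W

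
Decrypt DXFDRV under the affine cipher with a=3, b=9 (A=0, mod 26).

YWQYUE

The inverse of 3 mod 26 is 9, since 3·9=27≡1. Apply D(y)=9·(y−9) mod 26:
D(3): 9·(3−9)=-54≡24 → Y
X(23): 9·(23−9)=126≡22 → W
F(5): 9·(5−9)=-36≡16 → Q
D(3): 9·(3−9)=-54≡24 → Y
R(17): 9·(17−9)=72≡20 → U
V(21): 9·(21−9)=108≡4 → E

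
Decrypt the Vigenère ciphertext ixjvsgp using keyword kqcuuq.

Repeat the key across the ciphertext: kqcuuqk
i(8)−k(10): -2≡24 → y
x(23)−q(16): 7 → h
j(9)−c(2): 7 → h
v(21)−u(20): 1 → b
s(18)−u(20): -2≡24 → y
g(6)−q(16): -10≡16 → q
p(15)−k(10): 5 → f

yhhbyqf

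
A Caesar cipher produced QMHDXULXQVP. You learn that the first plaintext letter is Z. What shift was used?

17

From the crib: Q(16)−Z(25)=-9≡17, so the shift is 17.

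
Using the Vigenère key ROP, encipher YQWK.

PELB

Repeat the key across the message: ROPR
Y(24)+R(17): 41≡15 → P
Q(16)+O(14): 30≡4 → E
W(22)+P(15): 37≡11 → L
K(10)+R(17): 27≡1 → B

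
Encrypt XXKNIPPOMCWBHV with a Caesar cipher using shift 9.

GGTWRYYXVLFKQE

X(23): 23+9=32≡6 → G
X(23): 23+9=32≡6 → G
K(10): 10+9=19 → T
N(13): 13+9=22 → W
I(8): 8+9=17 → R
P(15): 15+9=24 → Y
P(15): 15+9=24 → Y
O(14): 14+9=23 → X
M(12): 12+9=21 → V
C(2): 2+9=11 → L
W(22): 22+9=31≡5 → F
B(1): 1+9=10 → K
H(7): 7+9=16 → Q
V(21): 21+9=30≡4 → E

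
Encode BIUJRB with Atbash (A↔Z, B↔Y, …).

YRFQIY

B(1) → Y(24)
I(8) → R(17)
U(20) → F(5)
J(9) → Q(16)
R(17) → I(8)
B(1) → Y(24)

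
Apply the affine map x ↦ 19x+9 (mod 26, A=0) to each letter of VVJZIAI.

V(21): 19·21+9=408≡18 → S
V(21): 19·21+9=408≡18 → S
J(9): 19·9+9=180≡24 → Y
Z(25): 19·25+9=484≡16 → Q
I(8): 19·8+9=161≡5 → F
A(0): 19·0+9=9 → J
I(8): 19·8+9=161≡5 → F

SSYQFJF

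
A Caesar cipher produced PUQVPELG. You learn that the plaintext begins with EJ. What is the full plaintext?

EJFKETAV

From the crib: P(15)−E(4)=11, so the shift is 11.
Subtract 11 from each ciphertext letter:
P(15): 15−11=4 → E
U(20): 20−11=9 → J
Q(16): 16−11=5 → F
V(21): 21−11=10 → K
P(15): 15−11=4 → E
E(4): 4−11=-7≡19 → T
L(11): 11−11=0 → A
G(6): 6−11=-5≡21 → V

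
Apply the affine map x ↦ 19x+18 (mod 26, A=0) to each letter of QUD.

Q(16): 19·16+18=322≡10 → K
U(20): 19·20+18=398≡8 → I
D(3): 19·3+18=75≡23 → X

KIX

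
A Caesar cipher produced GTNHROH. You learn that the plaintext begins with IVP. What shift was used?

24

From the crib: G(6)−I(8)=-2≡24, so the shift is 24.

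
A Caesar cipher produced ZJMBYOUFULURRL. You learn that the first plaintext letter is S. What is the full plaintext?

From the crib: Z(25)−S(18)=7, so the shift is 7.
Subtract 7 from each ciphertext letter:
Z(25): 25−7=18 → S
J(9): 9−7=2 → C
M(12): 12−7=5 → F
B(1): 1−7=-6≡20 → U
Y(24): 24−7=17 → R
O(14): 14−7=7 → H
U(20): 20−7=13 → N
F(5): 5−7=-2≡24 → Y
U(20): 20−7=13 → N
L(11): 11−7=4 → E
U(20): 20−7=13 → N
R(17): 17−7=10 → K
R(17): 17−7=10 → K
L(11): 11−7=4 → E

SCFURHNYNENKKE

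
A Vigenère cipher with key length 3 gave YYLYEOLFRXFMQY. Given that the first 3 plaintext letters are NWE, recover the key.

LCH

Subtract each crib letter from the matching ciphertext letter (mod 26):
Y(24)−N(13)=11 → L
Y(24)−W(22)=2 → C
L(11)−E(4)=7 → H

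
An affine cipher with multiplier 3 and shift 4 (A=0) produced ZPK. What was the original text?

HVC

The inverse of 3 mod 26 is 9, since 3·9=27≡1. Apply D(y)=9·(y−4) mod 26:
Z(25): 9·(25−4)=189≡7 → H
P(15): 9·(15−4)=99≡21 → V
K(10): 9·(10−4)=54≡2 → C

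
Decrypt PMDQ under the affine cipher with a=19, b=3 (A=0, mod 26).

The inverse of 19 mod 26 is 11, since 19·11=209≡1. Apply D(y)=11·(y−3) mod 26:
P(15): 11·(15−3)=132≡2 → C
M(12): 11·(12−3)=99≡21 → V
D(3): 11·(3−3)=0 → A
Q(16): 11·(16−3)=143≡13 → N

CVAN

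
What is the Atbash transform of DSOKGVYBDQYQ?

D(3) → W(22)
S(18) → H(7)
O(14) → L(11)
K(10) → P(15)
G(6) → T(19)
V(21) → E(4)
Y(24) → B(1)
B(1) → Y(24)
D(3) → W(22)
Q(16) → J(9)
Y(24) → B(1)
Q(16) → J(9)

WHLPTEBYWJBJ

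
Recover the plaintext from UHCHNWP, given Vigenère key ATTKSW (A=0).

UOJXVAP

Repeat the key across the ciphertext: ATTKSWA
U(20)−A(0): 20 → U
H(7)−T(19): -12≡14 → O
C(2)−T(19): -17≡9 → J
H(7)−K(10): -3≡23 → X
N(13)−S(18): -5≡21 → V
W(22)−W(22): 0 → A
P(15)−A(0): 15 → P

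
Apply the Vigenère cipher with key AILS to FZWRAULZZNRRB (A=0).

FHHJACWRZVCJB

Repeat the key across the message: AILSAILSAILSA
F(5)+A(0): 5 → F
Z(25)+I(8): 33≡7 → H
W(22)+L(11): 33≡7 → H
R(17)+S(18): 35≡9 → J
A(0)+A(0): 0 → A
U(20)+I(8): 28≡2 → C
L(11)+L(11): 22 → W
Z(25)+S(18): 43≡17 → R
Z(25)+A(0): 25 → Z
N(13)+I(8): 21 → V
R(17)+L(11): 28≡2 → C
R(17)+S(18): 35≡9 → J
B(1)+A(0): 1 → B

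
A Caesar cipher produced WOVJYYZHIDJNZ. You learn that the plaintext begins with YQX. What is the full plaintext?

From the crib: W(22)−Y(24)=-2≡24, so the shift is 24.
Subtract 24 from each ciphertext letter:
W(22): 22−24=-2≡24 → Y
O(14): 14−24=-10≡16 → Q
V(21): 21−24=-3≡23 → X
J(9): 9−24=-15≡11 → L
Y(24): 24−24=0 → A
Y(24): 24−24=0 → A
Z(25): 25−24=1 → B
H(7): 7−24=-17≡9 → J
I(8): 8−24=-16≡10 → K
D(3): 3−24=-21≡5 → F
J(9): 9−24=-15≡11 → L
N(13): 13−24=-11≡15 → P
Z(25): 25−24=1 → B

YQXLAABJKFLPB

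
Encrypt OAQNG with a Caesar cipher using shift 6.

O(14): 14+6=20 → U
A(0): 0+6=6 → G
Q(16): 16+6=22 → W
N(13): 13+6=19 → T
G(6): 6+6=12 → M

UGWTM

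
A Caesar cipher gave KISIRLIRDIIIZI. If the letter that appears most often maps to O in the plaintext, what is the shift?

20

The most frequent ciphertext letter is I (appears 7 times).
I is position 8; O is position 14.
Shift = -6≡20.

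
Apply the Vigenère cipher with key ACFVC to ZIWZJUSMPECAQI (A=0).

Repeat the key across the message: ACFVCACFVCACFV
Z(25)+A(0): 25 → Z
I(8)+C(2): 10 → K
W(22)+F(5): 27≡1 → B
Z(25)+V(21): 46≡20 → U
J(9)+C(2): 11 → L
U(20)+A(0): 20 → U
S(18)+C(2): 20 → U
M(12)+F(5): 17 → R
P(15)+V(21): 36≡10 → K
E(4)+C(2): 6 → G
C(2)+A(0): 2 → C
A(0)+C(2): 2 → C
Q(16)+F(5): 21 → V
I(8)+V(21): 29≡3 → D

ZKBULUURKGCCVD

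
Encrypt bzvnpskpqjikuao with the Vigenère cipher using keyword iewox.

Repeat the key across the message: iewoxiewoxiewox
b(1)+i(8): 9 → j
z(25)+e(4): 29≡3 → d
v(21)+w(22): 43≡17 → r
n(13)+o(14): 27≡1 → b
p(15)+x(23): 38≡12 → m
s(18)+i(8): 26≡0 → a
k(10)+e(4): 14 → o
p(15)+w(22): 37≡11 → l
q(16)+o(14): 30≡4 → e
j(9)+x(23): 32≡6 → g
i(8)+i(8): 16 → q
k(10)+e(4): 14 → o
u(20)+w(22): 42≡16 → q
a(0)+o(14): 14 → o
o(14)+x(23): 37≡11 → l

jdrbmaolegqoqol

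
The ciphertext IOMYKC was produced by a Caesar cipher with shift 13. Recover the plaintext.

I(8): 8−13=-5≡21 → V
O(14): 14−13=1 → B
M(12): 12−13=-1≡25 → Z
Y(24): 24−13=11 → L
K(10): 10−13=-3≡23 → X
C(2): 2−13=-11≡15 → P

VBZLXP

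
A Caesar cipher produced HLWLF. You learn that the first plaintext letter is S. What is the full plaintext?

SWHWQ

From the crib: H(7)−S(18)=-11≡15, so the shift is 15.
Subtract 15 from each ciphertext letter:
H(7): 7−15=-8≡18 → S
L(11): 11−15=-4≡22 → W
W(22): 22−15=7 → H
L(11): 11−15=-4≡22 → W
F(5): 5−15=-10≡16 → Q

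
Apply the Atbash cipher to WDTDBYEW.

DWGWYBVD

W(22) → D(3)
D(3) → W(22)
T(19) → G(6)
D(3) → W(22)
B(1) → Y(24)
Y(24) → B(1)
E(4) → V(21)
W(22) → D(3)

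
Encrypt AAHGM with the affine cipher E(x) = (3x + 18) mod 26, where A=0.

SSNKC

A(0): 3·0+18=18 → S
A(0): 3·0+18=18 → S
H(7): 3·7+18=39≡13 → N
G(6): 3·6+18=36≡10 → K
M(12): 3·12+18=54≡2 → C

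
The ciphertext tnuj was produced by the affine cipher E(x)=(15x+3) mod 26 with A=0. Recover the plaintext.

ispq

The inverse of 15 mod 26 is 7, since 15·7=105≡1. Apply D(y)=7·(y−3) mod 26:
t(19): 7·(19−3)=112≡8 → i
n(13): 7·(13−3)=70≡18 → s
u(20): 7·(20−3)=119≡15 → p
j(9): 7·(9−3)=42≡16 → q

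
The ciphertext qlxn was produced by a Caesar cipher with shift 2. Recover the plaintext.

ojvl

q(16): 16−2=14 → o
l(11): 11−2=9 → j
x(23): 23−2=21 → v
n(13): 13−2=11 → l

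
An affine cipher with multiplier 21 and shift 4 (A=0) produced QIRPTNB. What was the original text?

IUNDXTL

The inverse of 21 mod 26 is 5, since 21·5=105≡1. Apply D(y)=5·(y−4) mod 26:
Q(16): 5·(16−4)=60≡8 → I
I(8): 5·(8−4)=20 → U
R(17): 5·(17−4)=65≡13 → N
P(15): 5·(15−4)=55≡3 → D
T(19): 5·(19−4)=75≡23 → X
N(13): 5·(13−4)=45≡19 → T
B(1): 5·(1−4)=-15≡11 → L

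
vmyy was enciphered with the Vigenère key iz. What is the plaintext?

nnqz

Repeat the key across the ciphertext: iziz
v(21)−i(8): 13 → n
m(12)−z(25): -13≡13 → n
y(24)−i(8): 16 → q
y(24)−z(25): -1≡25 → z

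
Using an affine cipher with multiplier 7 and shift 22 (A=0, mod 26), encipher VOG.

NQM

V(21): 7·21+22=169≡13 → N
O(14): 7·14+22=120≡16 → Q
G(6): 7·6+22=64≡12 → M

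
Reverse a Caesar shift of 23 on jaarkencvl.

mddunhqfyo

j(9): 9−23=-14≡12 → m
a(0): 0−23=-23≡3 → d
a(0): 0−23=-23≡3 → d
r(17): 17−23=-6≡20 → u
k(10): 10−23=-13≡13 → n
e(4): 4−23=-19≡7 → h
n(13): 13−23=-10≡16 → q
c(2): 2−23=-21≡5 → f
v(21): 21−23=-2≡24 → y
l(11): 11−23=-12≡14 → o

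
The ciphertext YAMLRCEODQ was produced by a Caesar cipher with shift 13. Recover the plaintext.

Y(24): 24−13=11 → L
A(0): 0−13=-13≡13 → N
M(12): 12−13=-1≡25 → Z
L(11): 11−13=-2≡24 → Y
R(17): 17−13=4 → E
C(2): 2−13=-11≡15 → P
E(4): 4−13=-9≡17 → R
O(14): 14−13=1 → B
D(3): 3−13=-10≡16 → Q
Q(16): 16−13=3 → D

LNZYEPRBQD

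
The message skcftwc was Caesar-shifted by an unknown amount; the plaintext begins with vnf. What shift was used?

23

From the crib: s(18)−v(21)=-3≡23, so the shift is 23.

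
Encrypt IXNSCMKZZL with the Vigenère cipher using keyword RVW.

Repeat the key across the message: RVWRVWRVWR
I(8)+R(17): 25 → Z
X(23)+V(21): 44≡18 → S
N(13)+W(22): 35≡9 → J
S(18)+R(17): 35≡9 → J
C(2)+V(21): 23 → X
M(12)+W(22): 34≡8 → I
K(10)+R(17): 27≡1 → B
Z(25)+V(21): 46≡20 → U
Z(25)+W(22): 47≡21 → V
L(11)+R(17): 28≡2 → C

ZSJJXIBUVC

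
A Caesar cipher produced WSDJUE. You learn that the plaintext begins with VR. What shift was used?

From the crib: W(22)−V(21)=1, so the shift is 1.

1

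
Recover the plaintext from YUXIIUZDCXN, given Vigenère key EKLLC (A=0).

UKMXGQPSRVJ

Repeat the key across the ciphertext: EKLLCEKLLCE
Y(24)−E(4): 20 → U
U(20)−K(10): 10 → K
X(23)−L(11): 12 → M
I(8)−L(11): -3≡23 → X
I(8)−C(2): 6 → G
U(20)−E(4): 16 → Q
Z(25)−K(10): 15 → P
D(3)−L(11): -8≡18 → S
C(2)−L(11): -9≡17 → R
X(23)−C(2): 21 → V
N(13)−E(4): 9 → J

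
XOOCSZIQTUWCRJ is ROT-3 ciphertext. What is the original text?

ULLZPWFNQRTZOG

X(23): 23−3=20 → U
O(14): 14−3=11 → L
O(14): 14−3=11 → L
C(2): 2−3=-1≡25 → Z
S(18): 18−3=15 → P
Z(25): 25−3=22 → W
I(8): 8−3=5 → F
Q(16): 16−3=13 → N
T(19): 19−3=16 → Q
U(20): 20−3=17 → R
W(22): 22−3=19 → T
C(2): 2−3=-1≡25 → Z
R(17): 17−3=14 → O
J(9): 9−3=6 → G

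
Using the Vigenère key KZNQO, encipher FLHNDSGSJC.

Repeat the key across the message: KZNQOKZNQO
F(5)+K(10): 15 → P
L(11)+Z(25): 36≡10 → K
H(7)+N(13): 20 → U
N(13)+Q(16): 29≡3 → D
D(3)+O(14): 17 → R
S(18)+K(10): 28≡2 → C
G(6)+Z(25): 31≡5 → F
S(18)+N(13): 31≡5 → F
J(9)+Q(16): 25 → Z
C(2)+O(14): 16 → Q

PKUDRCFFZQ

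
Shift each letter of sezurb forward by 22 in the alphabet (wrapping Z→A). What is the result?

s(18): 18+22=40≡14 → o
e(4): 4+22=26≡0 → a
z(25): 25+22=47≡21 → v
u(20): 20+22=42≡16 → q
r(17): 17+22=39≡13 → n
b(1): 1+22=23 → x

oavqnx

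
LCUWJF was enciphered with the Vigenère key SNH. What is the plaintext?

Repeat the key across the ciphertext: SNHSNH
L(11)−S(18): -7≡19 → T
C(2)−N(13): -11≡15 → P
U(20)−H(7): 13 → N
W(22)−S(18): 4 → E
J(9)−N(13): -4≡22 → W
F(5)−H(7): -2≡24 → Y

TPNEWY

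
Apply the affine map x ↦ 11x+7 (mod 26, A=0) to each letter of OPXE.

FQAZ

O(14): 11·14+7=161≡5 → F
P(15): 11·15+7=172≡16 → Q
X(23): 11·23+7=260≡0 → A
E(4): 11·4+7=51≡25 → Z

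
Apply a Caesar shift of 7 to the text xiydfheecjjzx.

x(23): 23+7=30≡4 → e
i(8): 8+7=15 → p
y(24): 24+7=31≡5 → f
d(3): 3+7=10 → k
f(5): 5+7=12 → m
h(7): 7+7=14 → o
e(4): 4+7=11 → l
e(4): 4+7=11 → l
c(2): 2+7=9 → j
j(9): 9+7=16 → q
j(9): 9+7=16 → q
z(25): 25+7=32≡6 → g
x(23): 23+7=30≡4 → e

epfkmolljqqge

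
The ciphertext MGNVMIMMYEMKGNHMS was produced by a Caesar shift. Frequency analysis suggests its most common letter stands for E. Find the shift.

8

The most frequent ciphertext letter is M (appears 6 times).
M is position 12; E is position 4.
Shift = 8.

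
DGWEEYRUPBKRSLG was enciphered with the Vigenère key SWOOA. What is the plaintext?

Repeat the key across the ciphertext: SWOOASWOOASWOOA
D(3)−S(18): -15≡11 → L
G(6)−W(22): -16≡10 → K
W(22)−O(14): 8 → I
E(4)−O(14): -10≡16 → Q
E(4)−A(0): 4 → E
Y(24)−S(18): 6 → G
R(17)−W(22): -5≡21 → V
U(20)−O(14): 6 → G
P(15)−O(14): 1 → B
B(1)−A(0): 1 → B
K(10)−S(18): -8≡18 → S
R(17)−W(22): -5≡21 → V
S(18)−O(14): 4 → E
L(11)−O(14): -3≡23 → X
G(6)−A(0): 6 → G

LKIQEGVGBBSVEXG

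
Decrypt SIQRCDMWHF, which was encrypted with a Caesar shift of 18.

S(18): 18−18=0 → A
I(8): 8−18=-10≡16 → Q
Q(16): 16−18=-2≡24 → Y
R(17): 17−18=-1≡25 → Z
C(2): 2−18=-16≡10 → K
D(3): 3−18=-15≡11 → L
M(12): 12−18=-6≡20 → U
W(22): 22−18=4 → E
H(7): 7−18=-11≡15 → P
F(5): 5−18=-13≡13 → N

AQYZKLUEPN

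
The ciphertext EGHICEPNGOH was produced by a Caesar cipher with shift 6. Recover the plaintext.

E(4): 4−6=-2≡24 → Y
G(6): 6−6=0 → A
H(7): 7−6=1 → B
I(8): 8−6=2 → C
C(2): 2−6=-4≡22 → W
E(4): 4−6=-2≡24 → Y
P(15): 15−6=9 → J
N(13): 13−6=7 → H
G(6): 6−6=0 → A
O(14): 14−6=8 → I
H(7): 7−6=1 → B

YABCWYJHAIB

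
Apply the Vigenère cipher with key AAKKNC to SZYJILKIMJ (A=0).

Repeat the key across the message: AAKKNCAAKK
S(18)+A(0): 18 → S
Z(25)+A(0): 25 → Z
Y(24)+K(10): 34≡8 → I
J(9)+K(10): 19 → T
I(8)+N(13): 21 → V
L(11)+C(2): 13 → N
K(10)+A(0): 10 → K
I(8)+A(0): 8 → I
M(12)+K(10): 22 → W
J(9)+K(10): 19 → T

SZITVNKIWT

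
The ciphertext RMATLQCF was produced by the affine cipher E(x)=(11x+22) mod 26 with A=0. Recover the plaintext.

JSYVZQKP

The inverse of 11 mod 26 is 19, since 11·19=209≡1. Apply D(y)=19·(y−22) mod 26:
R(17): 19·(17−22)=-95≡9 → J
M(12): 19·(12−22)=-190≡18 → S
A(0): 19·(0−22)=-418≡24 → Y
T(19): 19·(19−22)=-57≡21 → V
L(11): 19·(11−22)=-209≡25 → Z
Q(16): 19·(16−22)=-114≡16 → Q
C(2): 19·(2−22)=-380≡10 → K
F(5): 19·(5−22)=-323≡15 → P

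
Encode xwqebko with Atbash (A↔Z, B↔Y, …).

x(23) → c(2)
w(22) → d(3)
q(16) → j(9)
e(4) → v(21)
b(1) → y(24)
k(10) → p(15)
o(14) → l(11)

cdjvypl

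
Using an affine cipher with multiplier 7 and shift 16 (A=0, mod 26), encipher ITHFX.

UTNZV

I(8): 7·8+16=72≡20 → U
T(19): 7·19+16=149≡19 → T
H(7): 7·7+16=65≡13 → N
F(5): 7·5+16=51≡25 → Z
X(23): 7·23+16=177≡21 → V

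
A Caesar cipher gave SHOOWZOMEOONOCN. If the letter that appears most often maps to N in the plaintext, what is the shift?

1

The most frequent ciphertext letter is O (appears 6 times).
O is position 14; N is position 13.
Shift = 1.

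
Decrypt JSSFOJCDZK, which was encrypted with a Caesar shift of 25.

KTTGPKDEAL

J(9): 9−25=-16≡10 → K
S(18): 18−25=-7≡19 → T
S(18): 18−25=-7≡19 → T
F(5): 5−25=-20≡6 → G
O(14): 14−25=-11≡15 → P
J(9): 9−25=-16≡10 → K
C(2): 2−25=-23≡3 → D
D(3): 3−25=-22≡4 → E
Z(25): 25−25=0 → A
K(10): 10−25=-15≡11 → L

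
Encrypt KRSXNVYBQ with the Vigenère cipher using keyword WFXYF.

GWPVSRDYO

Repeat the key across the message: WFXYFWFXY
K(10)+W(22): 32≡6 → G
R(17)+F(5): 22 → W
S(18)+X(23): 41≡15 → P
X(23)+Y(24): 47≡21 → V
N(13)+F(5): 18 → S
V(21)+W(22): 43≡17 → R
Y(24)+F(5): 29≡3 → D
B(1)+X(23): 24 → Y
Q(16)+Y(24): 40≡14 → O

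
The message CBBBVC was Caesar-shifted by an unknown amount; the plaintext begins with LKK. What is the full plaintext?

LKKKEL

From the crib: C(2)−L(11)=-9≡17, so the shift is 17.
Subtract 17 from each ciphertext letter:
C(2): 2−17=-15≡11 → L
B(1): 1−17=-16≡10 → K
B(1): 1−17=-16≡10 → K
B(1): 1−17=-16≡10 → K
V(21): 21−17=4 → E
C(2): 2−17=-15≡11 → L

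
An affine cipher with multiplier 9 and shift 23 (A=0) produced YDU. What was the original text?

DSR

The inverse of 9 mod 26 is 3, since 9·3=27≡1. Apply D(y)=3·(y−23) mod 26:
Y(24): 3·(24−23)=3 → D
D(3): 3·(3−23)=-60≡18 → S
U(20): 3·(20−23)=-9≡17 → R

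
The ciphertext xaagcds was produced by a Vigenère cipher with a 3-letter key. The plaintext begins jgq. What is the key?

Subtract each crib letter from the matching ciphertext letter (mod 26):
x(23)−j(9)=14 → o
a(0)−g(6)=-6≡20 → u
a(0)−q(16)=-16≡10 → k

ouk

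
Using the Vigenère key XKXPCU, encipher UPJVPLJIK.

Repeat the key across the message: XKXPCUXKX
U(20)+X(23): 43≡17 → R
P(15)+K(10): 25 → Z
J(9)+X(23): 32≡6 → G
V(21)+P(15): 36≡10 → K
P(15)+C(2): 17 → R
L(11)+U(20): 31≡5 → F
J(9)+X(23): 32≡6 → G
I(8)+K(10): 18 → S
K(10)+X(23): 33≡7 → H

RZGKRFGSH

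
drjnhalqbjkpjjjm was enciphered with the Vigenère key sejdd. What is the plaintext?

Repeat the key across the ciphertext: sejddsejddsejdds
d(3)−s(18): -15≡11 → l
r(17)−e(4): 13 → n
j(9)−j(9): 0 → a
n(13)−d(3): 10 → k
h(7)−d(3): 4 → e
a(0)−s(18): -18≡8 → i
l(11)−e(4): 7 → h
q(16)−j(9): 7 → h
b(1)−d(3): -2≡24 → y
j(9)−d(3): 6 → g
k(10)−s(18): -8≡18 → s
p(15)−e(4): 11 → l
j(9)−j(9): 0 → a
j(9)−d(3): 6 → g
j(9)−d(3): 6 → g
m(12)−s(18): -6≡20 → u

lnakeihhygslaggu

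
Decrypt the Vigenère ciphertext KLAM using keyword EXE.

GOWI

Repeat the key across the ciphertext: EXEE
K(10)−E(4): 6 → G
L(11)−X(23): -12≡14 → O
A(0)−E(4): -4≡22 → W
M(12)−E(4): 8 → I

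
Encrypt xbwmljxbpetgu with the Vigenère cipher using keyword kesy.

Repeat the key across the message: kesykesykesyk
x(23)+k(10): 33≡7 → h
b(1)+e(4): 5 → f
w(22)+s(18): 40≡14 → o
m(12)+y(24): 36≡10 → k
l(11)+k(10): 21 → v
j(9)+e(4): 13 → n
x(23)+s(18): 41≡15 → p
b(1)+y(24): 25 → z
p(15)+k(10): 25 → z
e(4)+e(4): 8 → i
t(19)+s(18): 37≡11 → l
g(6)+y(24): 30≡4 → e
u(20)+k(10): 30≡4 → e

hfokvnpzzilee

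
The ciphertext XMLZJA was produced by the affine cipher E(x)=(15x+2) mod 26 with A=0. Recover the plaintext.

RSLFXM

The inverse of 15 mod 26 is 7, since 15·7=105≡1. Apply D(y)=7·(y−2) mod 26:
X(23): 7·(23−2)=147≡17 → R
M(12): 7·(12−2)=70≡18 → S
L(11): 7·(11−2)=63≡11 → L
Z(25): 7·(25−2)=161≡5 → F
J(9): 7·(9−2)=49≡23 → X
A(0): 7·(0−2)=-14≡12 → M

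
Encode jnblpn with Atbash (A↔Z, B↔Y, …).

j(9) → q(16)
n(13) → m(12)
b(1) → y(24)
l(11) → o(14)
p(15) → k(10)
n(13) → m(12)

qmyokm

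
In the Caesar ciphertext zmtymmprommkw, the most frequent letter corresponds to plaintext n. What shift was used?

25

The most frequent ciphertext letter is m (appears 5 times).
m is position 12; n is position 13.
Shift = -1≡25.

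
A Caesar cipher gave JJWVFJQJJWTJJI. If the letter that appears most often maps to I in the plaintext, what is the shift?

1

The most frequent ciphertext letter is J (appears 7 times).
J is position 9; I is position 8.
Shift = 1.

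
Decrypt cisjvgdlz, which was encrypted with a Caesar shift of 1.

bhriufcky

c(2): 2−1=1 → b
i(8): 8−1=7 → h
s(18): 18−1=17 → r
j(9): 9−1=8 → i
v(21): 21−1=20 → u
g(6): 6−1=5 → f
d(3): 3−1=2 → c
l(11): 11−1=10 → k
z(25): 25−1=24 → y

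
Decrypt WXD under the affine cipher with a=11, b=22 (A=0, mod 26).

The inverse of 11 mod 26 is 19, since 11·19=209≡1. Apply D(y)=19·(y−22) mod 26:
W(22): 19·(22−22)=0 → A
X(23): 19·(23−22)=19 → T
D(3): 19·(3−22)=-361≡3 → D

ATD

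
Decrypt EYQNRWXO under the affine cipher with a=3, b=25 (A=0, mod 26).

The inverse of 3 mod 26 is 9, since 3·9=27≡1. Apply D(y)=9·(y−25) mod 26:
E(4): 9·(4−25)=-189≡19 → T
Y(24): 9·(24−25)=-9≡17 → R
Q(16): 9·(16−25)=-81≡23 → X
N(13): 9·(13−25)=-108≡22 → W
R(17): 9·(17−25)=-72≡6 → G
W(22): 9·(22−25)=-27≡25 → Z
X(23): 9·(23−25)=-18≡8 → I
O(14): 9·(14−25)=-99≡5 → F

TRXWGZIF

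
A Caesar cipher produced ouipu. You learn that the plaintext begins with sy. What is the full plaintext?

symty

From the crib: o(14)−s(18)=-4≡22, so the shift is 22.
Subtract 22 from each ciphertext letter:
o(14): 14−22=-8≡18 → s
u(20): 20−22=-2≡24 → y
i(8): 8−22=-14≡12 → m
p(15): 15−22=-7≡19 → t
u(20): 20−22=-2≡24 → y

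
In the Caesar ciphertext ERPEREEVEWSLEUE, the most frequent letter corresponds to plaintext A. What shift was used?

4

The most frequent ciphertext letter is E (appears 7 times).
E is position 4; A is position 0.
Shift = 4.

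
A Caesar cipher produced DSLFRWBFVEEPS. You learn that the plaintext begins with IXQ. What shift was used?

From the crib: D(3)−I(8)=-5≡21, so the shift is 21.

21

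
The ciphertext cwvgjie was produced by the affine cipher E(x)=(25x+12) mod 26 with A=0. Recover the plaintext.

The inverse of 25 mod 26 is 25, since 25·25=625≡1. Apply D(y)=25·(y−12) mod 26:
c(2): 25·(2−12)=-250≡10 → k
w(22): 25·(22−12)=250≡16 → q
v(21): 25·(21−12)=225≡17 → r
g(6): 25·(6−12)=-150≡6 → g
j(9): 25·(9−12)=-75≡3 → d
i(8): 25·(8−12)=-100≡4 → e
e(4): 25·(4−12)=-200≡8 → i

kqrgdei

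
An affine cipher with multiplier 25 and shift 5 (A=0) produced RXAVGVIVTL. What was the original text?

The inverse of 25 mod 26 is 25, since 25·25=625≡1. Apply D(y)=25·(y−5) mod 26:
R(17): 25·(17−5)=300≡14 → O
X(23): 25·(23−5)=450≡8 → I
A(0): 25·(0−5)=-125≡5 → F
V(21): 25·(21−5)=400≡10 → K
G(6): 25·(6−5)=25 → Z
V(21): 25·(21−5)=400≡10 → K
I(8): 25·(8−5)=75≡23 → X
V(21): 25·(21−5)=400≡10 → K
T(19): 25·(19−5)=350≡12 → M
L(11): 25·(11−5)=150≡20 → U

OIFKZKXKMU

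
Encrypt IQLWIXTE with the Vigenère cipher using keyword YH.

GXJDGERL

Repeat the key across the message: YHYHYHYH
I(8)+Y(24): 32≡6 → G
Q(16)+H(7): 23 → X
L(11)+Y(24): 35≡9 → J
W(22)+H(7): 29≡3 → D
I(8)+Y(24): 32≡6 → G
X(23)+H(7): 30≡4 → E
T(19)+Y(24): 43≡17 → R
E(4)+H(7): 11 → L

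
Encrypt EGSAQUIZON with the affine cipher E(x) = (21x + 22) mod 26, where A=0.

E(4): 21·4+22=106≡2 → C
G(6): 21·6+22=148≡18 → S
S(18): 21·18+22=400≡10 → K
A(0): 21·0+22=22 → W
Q(16): 21·16+22=358≡20 → U
U(20): 21·20+22=442≡0 → A
I(8): 21·8+22=190≡8 → I
Z(25): 21·25+22=547≡1 → B
O(14): 21·14+22=316≡4 → E
N(13): 21·13+22=295≡9 → J

CSKWUAIBEJ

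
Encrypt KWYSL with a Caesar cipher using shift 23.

HTVPI

K(10): 10+23=33≡7 → H
W(22): 22+23=45≡19 → T
Y(24): 24+23=47≡21 → V
S(18): 18+23=41≡15 → P
L(11): 11+23=34≡8 → I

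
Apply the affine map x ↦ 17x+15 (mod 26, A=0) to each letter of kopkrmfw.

dtkdslwz

k(10): 17·10+15=185≡3 → d
o(14): 17·14+15=253≡19 → t
p(15): 17·15+15=270≡10 → k
k(10): 17·10+15=185≡3 → d
r(17): 17·17+15=304≡18 → s
m(12): 17·12+15=219≡11 → l
f(5): 17·5+15=100≡22 → w
w(22): 17·22+15=389≡25 → z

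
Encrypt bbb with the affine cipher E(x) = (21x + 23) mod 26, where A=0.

sss

b(1): 21·1+23=44≡18 → s
b(1): 21·1+23=44≡18 → s
b(1): 21·1+23=44≡18 → s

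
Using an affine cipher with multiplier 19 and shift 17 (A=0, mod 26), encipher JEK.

GPZ

J(9): 19·9+17=188≡6 → G
E(4): 19·4+17=93≡15 → P
K(10): 19·10+17=207≡25 → Z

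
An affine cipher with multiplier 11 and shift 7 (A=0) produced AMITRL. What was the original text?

The inverse of 11 mod 26 is 19, since 11·19=209≡1. Apply D(y)=19·(y−7) mod 26:
A(0): 19·(0−7)=-133≡23 → X
M(12): 19·(12−7)=95≡17 → R
I(8): 19·(8−7)=19 → T
T(19): 19·(19−7)=228≡20 → U
R(17): 19·(17−7)=190≡8 → I
L(11): 19·(11−7)=76≡24 → Y

XRTUIY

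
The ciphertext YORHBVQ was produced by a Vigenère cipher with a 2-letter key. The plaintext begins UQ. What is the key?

EY

Subtract each crib letter from the matching ciphertext letter (mod 26):
Y(24)−U(20)=4 → E
O(14)−Q(16)=-2≡24 → Y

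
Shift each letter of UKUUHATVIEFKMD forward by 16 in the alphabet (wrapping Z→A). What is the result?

KAKKXQJLYUVACT

U(20): 20+16=36≡10 → K
K(10): 10+16=26≡0 → A
U(20): 20+16=36≡10 → K
U(20): 20+16=36≡10 → K
H(7): 7+16=23 → X
A(0): 0+16=16 → Q
T(19): 19+16=35≡9 → J
V(21): 21+16=37≡11 → L
I(8): 8+16=24 → Y
E(4): 4+16=20 → U
F(5): 5+16=21 → V
K(10): 10+16=26≡0 → A
M(12): 12+16=28≡2 → C
D(3): 3+16=19 → T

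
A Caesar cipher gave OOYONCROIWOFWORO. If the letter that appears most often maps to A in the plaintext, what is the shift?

The most frequent ciphertext letter is O (appears 7 times).
O is position 14; A is position 0.
Shift = 14.

14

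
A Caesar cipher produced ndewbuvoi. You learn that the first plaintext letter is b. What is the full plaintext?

brskpijcw

From the crib: n(13)−b(1)=12, so the shift is 12.
Subtract 12 from each ciphertext letter:
n(13): 13−12=1 → b
d(3): 3−12=-9≡17 → r
e(4): 4−12=-8≡18 → s
w(22): 22−12=10 → k
b(1): 1−12=-11≡15 → p
u(20): 20−12=8 → i
v(21): 21−12=9 → j
o(14): 14−12=2 → c
i(8): 8−12=-4≡22 → w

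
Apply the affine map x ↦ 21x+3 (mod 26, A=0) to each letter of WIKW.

XPFX

W(22): 21·22+3=465≡23 → X
I(8): 21·8+3=171≡15 → P
K(10): 21·10+3=213≡5 → F
W(22): 21·22+3=465≡23 → X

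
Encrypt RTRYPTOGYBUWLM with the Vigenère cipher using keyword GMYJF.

Repeat the key across the message: GMYJFGMYJFGMYJ
R(17)+G(6): 23 → X
T(19)+M(12): 31≡5 → F
R(17)+Y(24): 41≡15 → P
Y(24)+J(9): 33≡7 → H
P(15)+F(5): 20 → U
T(19)+G(6): 25 → Z
O(14)+M(12): 26≡0 → A
G(6)+Y(24): 30≡4 → E
Y(24)+J(9): 33≡7 → H
B(1)+F(5): 6 → G
U(20)+G(6): 26≡0 → A
W(22)+M(12): 34≡8 → I
L(11)+Y(24): 35≡9 → J
M(12)+J(9): 21 → V

XFPHUZAEHGAIJV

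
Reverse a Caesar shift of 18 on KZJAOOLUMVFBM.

K(10): 10−18=-8≡18 → S
Z(25): 25−18=7 → H
J(9): 9−18=-9≡17 → R
A(0): 0−18=-18≡8 → I
O(14): 14−18=-4≡22 → W
O(14): 14−18=-4≡22 → W
L(11): 11−18=-7≡19 → T
U(20): 20−18=2 → C
M(12): 12−18=-6≡20 → U
V(21): 21−18=3 → D
F(5): 5−18=-13≡13 → N
B(1): 1−18=-17≡9 → J
M(12): 12−18=-6≡20 → U

SHRIWWTCUDNJU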